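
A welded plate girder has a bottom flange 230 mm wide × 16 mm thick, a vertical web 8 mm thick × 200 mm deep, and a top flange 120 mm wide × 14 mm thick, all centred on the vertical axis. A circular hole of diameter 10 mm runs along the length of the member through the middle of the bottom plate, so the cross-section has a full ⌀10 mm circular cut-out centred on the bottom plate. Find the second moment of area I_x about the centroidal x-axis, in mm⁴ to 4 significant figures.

I_x ≈ 6.032 × 10⁷ mm⁴

Decompose the section into non-overlapping parts with the origin at the bottom-left of its bounding rectangle.
Bottom plate: 230 × 16, A = 3 680 mm², y = 8 mm, Ī = 78506.7 mm⁴.
Web plate: 8 × 200, A = 1 600 mm², y = 116 mm, Ī = 5 333 333 mm⁴.
Top plate: 120 × 14, A = 1 680 mm², y = 223 mm, Ī = 27 440 mm⁴.
Hole (subtracted): ⌀10, A = 78.5398 mm², y = 8 mm, Ī = 490.874 mm⁴.
Centroid: ȳ = ΣA·y / ΣA = 85.5998 mm.
Transfer each piece to the centroidal x-axis using Ī + A·d² with d = y − 85.5998:
  bottom plate: d = -77.5998 mm → contributes +22 238 475 mm⁴
  web plate: d = 30.4002 mm → contributes +6 812 008 mm⁴
  top plate: d = 137.4 mm → contributes +31 743 845 mm⁴
  hole: d = -77.5998 mm → contributes −473 436 mm⁴
Total I = 60 320 891 mm⁴.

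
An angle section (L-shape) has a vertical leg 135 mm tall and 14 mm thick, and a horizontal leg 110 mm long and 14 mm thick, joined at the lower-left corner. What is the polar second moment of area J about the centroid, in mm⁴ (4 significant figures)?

J ≈ 9.206 × 10⁶ mm⁴

Treat the section as a set of non-overlapping primitives; coordinates are from the bounding-box lower-left.
Vertical leg: 14 × 135, A = 1 890 mm², y = 67.5 mm, Ī = 2 870 438 mm⁴.
Horizontal leg (remainder): 96 × 14, A = 1 344 mm², y = 7 mm, Ī = 21 952 mm⁴.
Centroid: ȳ = ΣA·y / ΣA = 42.3571 mm.
Transfer each piece to the centroidal x-axis using Ī + A·d² with d = y − 42.3571:
  vertical leg: d = 25.1429 mm → contributes +4 065 226 mm⁴
  horizontal leg (remainder): d = -35.3571 mm → contributes +1 702 123 mm⁴
Total I = 5 767 350 mm⁴.
For the y-axis: x̄ = 29.8571 mm.
Repeating about the centroidal y-axis gives I_y = 3 439 062 mm⁴.
Polar second moment: J = I_x + I_y = 9 206 412 mm⁴.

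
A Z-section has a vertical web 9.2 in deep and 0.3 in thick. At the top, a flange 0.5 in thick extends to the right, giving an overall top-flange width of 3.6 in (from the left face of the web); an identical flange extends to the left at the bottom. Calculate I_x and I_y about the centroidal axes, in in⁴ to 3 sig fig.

Treat the section as a set of non-overlapping primitives; coordinates are from the bounding-box lower-left.
Web: 0.3 × 9.2, A = 2.76 in², y = 4.6 in, Ī = 19.467 in⁴.
Top flange (beyond web): 3.3 × 0.5, A = 1.65 in², y = 8.95 in, Ī = 0.034375 in⁴.
Bottom flange (beyond web): 3.3 × 0.5, A = 1.65 in², y = 0.25 in, Ī = 0.034375 in⁴.
Centroid: ȳ = ΣA·y / ΣA = 4.6 in.
Transfer each piece to the centroidal x-axis using Ī + A·d² with d = y − 4.6:
  web: d = 0 in → contributes +19.467 in⁴
  top flange (beyond web): d = 4.35 in → contributes +31.257 in⁴
  bottom flange (beyond web): d = -4.35 in → contributes +31.257 in⁴
Total I = 81.98 in⁴.
For the y-axis: x̄ = 3.45 in.
Repeating about the centroidal y-axis gives I_y = 13.707 in⁴.

I_x ≈ 82.0 in⁴, I_y ≈ 13.7 in⁴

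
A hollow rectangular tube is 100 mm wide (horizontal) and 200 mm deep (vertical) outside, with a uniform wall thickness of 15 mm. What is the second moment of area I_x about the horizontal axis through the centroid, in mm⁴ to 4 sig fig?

Decompose the section into non-overlapping parts with the origin at the bottom-left of its bounding rectangle.
Outer rectangle: 100 × 200, A = 20 000 mm², y = 100 mm, Ī = 66 666 667 mm⁴.
Inner void (subtracted): 70 × 170, A = 11 900 mm², y = 100 mm, Ī = 28 659 167 mm⁴.
By symmetry the centroid is at mid-height, ȳ = 100 mm.
All pieces are centred on the horizontal axis through the centroid, so I = ΣĪ (holes subtracted) = 38 007 500 mm⁴.

I_x ≈ 3.801 × 10⁷ mm⁴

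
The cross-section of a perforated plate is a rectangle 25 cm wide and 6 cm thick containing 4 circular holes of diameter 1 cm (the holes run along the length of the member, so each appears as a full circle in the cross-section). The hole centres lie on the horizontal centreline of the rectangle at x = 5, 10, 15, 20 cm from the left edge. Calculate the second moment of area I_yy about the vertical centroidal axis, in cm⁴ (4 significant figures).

I_yy ≈ 7714 cm⁴

Treat the section as a set of non-overlapping primitives; coordinates are from the bounding-box lower-left.
Plate: 25 × 6, A = 150 cm², x = 12.5 cm, Ī = 7812.5 cm⁴.
Hole 1 (subtracted): ⌀1, A = 0.785398 cm², x = 5 cm, Ī = 0.0490874 cm⁴.
Hole 2 (subtracted): ⌀1, A = 0.785398 cm², x = 10 cm, Ī = 0.0490874 cm⁴.
Hole 3 (subtracted): ⌀1, A = 0.785398 cm², x = 15 cm, Ī = 0.0490874 cm⁴.
Hole 4 (subtracted): ⌀1, A = 0.785398 cm², x = 20 cm, Ī = 0.0490874 cm⁴.
By symmetry the centroid is at mid-width, x̄ = 12.5 cm.
Transfer each piece to the vertical centroidal axis using Ī + A·d² with d = x − 12.5:
  plate: d = 0 cm → contributes +7812.5 cm⁴
  hole 1: d = -7.5 cm → contributes −44.2277 cm⁴
  hole 2: d = -2.5 cm → contributes −4.95783 cm⁴
  hole 3: d = 2.5 cm → contributes −4.95783 cm⁴
  hole 4: d = 7.5 cm → contributes −44.2277 cm⁴
Total I = 7714.13 cm⁴.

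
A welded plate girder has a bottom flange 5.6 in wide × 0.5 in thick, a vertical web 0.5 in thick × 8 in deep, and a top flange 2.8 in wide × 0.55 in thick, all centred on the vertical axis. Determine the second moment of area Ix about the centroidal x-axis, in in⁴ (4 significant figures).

Ix ≈ 96.76 in⁴

Treat the section as a set of non-overlapping primitives; coordinates are from the bounding-box lower-left.
Bottom plate: 5.6 × 0.5, A = 2.8 in², y = 0.25 in, Ī = 0.0583333 in⁴.
Web plate: 0.5 × 8, A = 4 in², y = 4.5 in, Ī = 21.3333 in⁴.
Top plate: 2.8 × 0.55, A = 1.54 in², y = 8.775 in, Ī = 0.0388208 in⁴.
Centroid: ȳ = ΣA·y / ΣA = 3.86253 in.
Transfer each piece to the centroidal x-axis using Ī + A·d² with d = y − 3.86253:
  bottom plate: d = -3.61253 in → contributes +36.5994 in⁴
  web plate: d = 0.63747 in → contributes +22.9588 in⁴
  top plate: d = 4.91247 in → contributes +37.2027 in⁴
Total I = 96.7608 in⁴.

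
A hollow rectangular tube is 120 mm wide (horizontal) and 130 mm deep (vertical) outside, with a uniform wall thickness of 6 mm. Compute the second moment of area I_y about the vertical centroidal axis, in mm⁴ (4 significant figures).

Split into non-overlapping primitives; take the origin at the lower-left of the bounding box.
Outer rectangle: 120 × 130, A = 15 600 mm², x = 60 mm, Ī = 18 720 000 mm⁴.
Inner void (subtracted): 108 × 118, A = 12 744 mm², x = 60 mm, Ī = 12 387 168 mm⁴.
By symmetry the centroid is at mid-width, x̄ = 60 mm.
All pieces are centred on the vertical centroidal axis, so I = ΣĪ (holes subtracted) = 6 332 832 mm⁴.

I_y ≈ 6.333 × 10⁶ mm⁴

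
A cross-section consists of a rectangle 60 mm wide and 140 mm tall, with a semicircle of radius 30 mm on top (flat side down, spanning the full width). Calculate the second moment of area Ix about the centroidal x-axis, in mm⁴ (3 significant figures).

Ix ≈ 2.21 × 10⁷ mm⁴

Decompose the section into non-overlapping parts with the origin at the bottom-left of its bounding rectangle.
Rectangular body: 60 × 140, A = 8 400 mm², y = 70 mm, Ī = 13 720 000 mm⁴.
Semicircular cap: semicircle r = 30, A = 1413.7 mm², y = 152.73 mm, Ī = 88 903 mm⁴.
Centroid: ȳ = ΣA·y / ΣA = 81.918 mm.
Transfer each piece to the centroidal x-axis using Ī + A·d² with d = y − 81.918:
  rectangular body: d = -11.918 mm → contributes +14 913 131 mm⁴
  semicircular cap: d = 70.814 mm → contributes +7 178 232 mm⁴
Total I = 22 091 363 mm⁴.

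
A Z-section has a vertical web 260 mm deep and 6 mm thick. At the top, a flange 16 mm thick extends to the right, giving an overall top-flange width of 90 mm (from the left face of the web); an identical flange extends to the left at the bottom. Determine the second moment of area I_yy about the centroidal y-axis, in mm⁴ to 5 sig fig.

Split into non-overlapping primitives; take the origin at the lower-left of the bounding box.
Web: 6 × 260, A = 1 560 mm², x = 87 mm, Ī = 4 680 mm⁴.
Top flange (beyond web): 84 × 16, A = 1 344 mm², x = 132 mm, Ī = 790 272 mm⁴.
Bottom flange (beyond web): 84 × 16, A = 1 344 mm², x = 42 mm, Ī = 790 272 mm⁴.
Centroid: x̄ = ΣA·x / ΣA = 87 mm.
Transfer each piece to the centroidal y-axis using Ī + A·d² with d = x − 87:
  web: d = 0 mm → contributes +4 680 mm⁴
  top flange (beyond web): d = 45 mm → contributes +3 511 872 mm⁴
  bottom flange (beyond web): d = -45 mm → contributes +3 511 872 mm⁴
Total I = 7 028 424 mm⁴.

I_yy ≈ 7.0284 × 10⁶ mm⁴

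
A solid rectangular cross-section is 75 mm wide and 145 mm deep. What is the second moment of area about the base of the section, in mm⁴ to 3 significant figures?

I_base ≈ 7.62 × 10⁷ mm⁴

The section: 75 × 145, A = 10 875 mm², y = 72.5 mm, Ī = 19 053 906 mm⁴.
Transfer it to a horizontal axis along the bottom face using Ī + A·d² with d = y − 0:
  the section: d = 72.5 mm → contributes +76 215 625 mm⁴
Total I = 76 215 625 mm⁴.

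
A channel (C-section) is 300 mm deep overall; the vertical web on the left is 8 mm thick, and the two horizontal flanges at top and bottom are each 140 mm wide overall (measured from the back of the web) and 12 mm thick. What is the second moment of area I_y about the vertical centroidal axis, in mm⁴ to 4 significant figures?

Split into non-overlapping primitives; take the origin at the lower-left of the bounding box.
Web: 8 × 300, A = 2 400 mm², x = 4 mm, Ī = 12 800 mm⁴.
Top flange (beyond web): 132 × 12, A = 1 584 mm², x = 74 mm, Ī = 2 299 968 mm⁴.
Bottom flange (beyond web): 132 × 12, A = 1 584 mm², x = 74 mm, Ī = 2 299 968 mm⁴.
Centroid: x̄ = ΣA·x / ΣA = 43.8276 mm.
Transfer each piece to the vertical centroidal axis using Ī + A·d² with d = x − 43.8276:
  web: d = -39.8276 mm → contributes +3 819 768 mm⁴
  top flange (beyond web): d = 30.1724 mm → contributes +3 742 001 mm⁴
  bottom flange (beyond web): d = 30.1724 mm → contributes +3 742 001 mm⁴
Total I = 11 303 770 mm⁴.

I_y ≈ 1.130 × 10⁷ mm⁴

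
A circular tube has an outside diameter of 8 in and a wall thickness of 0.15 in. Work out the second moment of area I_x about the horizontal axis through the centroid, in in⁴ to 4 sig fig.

Split into non-overlapping primitives; take the origin at the lower-left of the bounding box.
Outer circle: ⌀8, A = 50.2655 in², y = 4 in, Ī = 201.062 in⁴.
Bore (subtracted): ⌀7.7, A = 46.5663 in², y = 4 in, Ī = 172.557 in⁴.
By symmetry the centroid is at mid-height, ȳ = 4 in.
All pieces are centred on the horizontal axis through the centroid, so I = ΣĪ (holes subtracted) = 28.5048 in⁴.

I_x ≈ 28.50 in⁴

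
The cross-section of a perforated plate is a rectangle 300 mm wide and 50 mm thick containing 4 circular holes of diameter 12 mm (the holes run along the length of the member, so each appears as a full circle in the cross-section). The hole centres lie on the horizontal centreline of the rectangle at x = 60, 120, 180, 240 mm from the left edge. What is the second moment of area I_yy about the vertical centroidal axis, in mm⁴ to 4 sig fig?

I_yy ≈ 1.105 × 10⁸ mm⁴

Treat the section as a set of non-overlapping primitives; coordinates are from the bounding-box lower-left.
Plate: 300 × 50, A = 15 000 mm², x = 150 mm, Ī = 112 500 000 mm⁴.
Hole 1 (subtracted): ⌀12, A = 113.097 mm², x = 60 mm, Ī = 1017.88 mm⁴.
Hole 2 (subtracted): ⌀12, A = 113.097 mm², x = 120 mm, Ī = 1017.88 mm⁴.
Hole 3 (subtracted): ⌀12, A = 113.097 mm², x = 180 mm, Ī = 1017.88 mm⁴.
Hole 4 (subtracted): ⌀12, A = 113.097 mm², x = 240 mm, Ī = 1017.88 mm⁴.
By symmetry the centroid is at mid-width, x̄ = 150 mm.
Transfer each piece to the vertical centroidal axis using Ī + A·d² with d = x − 150:
  plate: d = 0 mm → contributes +112 500 000 mm⁴
  hole 1: d = -90 mm → contributes −917 106 mm⁴
  hole 2: d = -30 mm → contributes −102 805 mm⁴
  hole 3: d = 30 mm → contributes −102 805 mm⁴
  hole 4: d = 90 mm → contributes −917 106 mm⁴
Total I = 110 460 176 mm⁴.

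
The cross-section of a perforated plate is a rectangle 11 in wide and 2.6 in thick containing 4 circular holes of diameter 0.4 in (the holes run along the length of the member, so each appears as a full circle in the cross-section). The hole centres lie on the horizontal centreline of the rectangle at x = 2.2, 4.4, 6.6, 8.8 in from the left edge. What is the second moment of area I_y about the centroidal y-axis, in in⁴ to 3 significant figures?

Break the section into simple shapes (no overlaps), measuring from the bottom-left corner of the bounding box.
Plate: 11 × 2.6, A = 28.6 in², x = 5.5 in, Ī = 288.38 in⁴.
Hole 1 (subtracted): ⌀0.4, A = 0.12566 in², x = 2.2 in, Ī = 0.0012566 in⁴.
Hole 2 (subtracted): ⌀0.4, A = 0.12566 in², x = 4.4 in, Ī = 0.0012566 in⁴.
Hole 3 (subtracted): ⌀0.4, A = 0.12566 in², x = 6.6 in, Ī = 0.0012566 in⁴.
Hole 4 (subtracted): ⌀0.4, A = 0.12566 in², x = 8.8 in, Ī = 0.0012566 in⁴.
By symmetry the centroid is at mid-width, x̄ = 5.5 in.
Transfer each piece to the centroidal y-axis using Ī + A·d² with d = x − 5.5:
  plate: d = 0 in → contributes +288.38 in⁴
  hole 1: d = -3.3 in → contributes −1.3697 in⁴
  hole 2: d = -1.1 in → contributes −0.15331 in⁴
  hole 3: d = 1.1 in → contributes −0.15331 in⁴
  hole 4: d = 3.3 in → contributes −1.3697 in⁴
Total I = 285.34 in⁴.

I_y ≈ 285 in⁴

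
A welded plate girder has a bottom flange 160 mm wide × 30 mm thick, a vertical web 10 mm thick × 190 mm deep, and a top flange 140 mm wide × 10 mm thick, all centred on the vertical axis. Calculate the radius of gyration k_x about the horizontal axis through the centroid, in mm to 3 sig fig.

Treat the section as a set of non-overlapping primitives; coordinates are from the bounding-box lower-left.
Bottom plate: 160 × 30, A = 4 800 mm², y = 15 mm, Ī = 360 000 mm⁴.
Web plate: 10 × 190, A = 1 900 mm², y = 125 mm, Ī = 5 715 833 mm⁴.
Top plate: 140 × 10, A = 1 400 mm², y = 225 mm, Ī = 11 667 mm⁴.
Centroid: ȳ = ΣA·y / ΣA = 77.099 mm.
Transfer each piece to the horizontal axis through the centroid using Ī + A·d² with d = y − 77.099:
  bottom plate: d = -62.099 mm → contributes +18 870 032 mm⁴
  web plate: d = 47.901 mm → contributes +10 075 437 mm⁴
  top plate: d = 147.9 mm → contributes +30 636 352 mm⁴
Total I = 59 581 821 mm⁴.
Radius of gyration: k = √(I/A) = √(59 581 821 / 8 100) = 85.766 mm.

k_x ≈ 85.8 mm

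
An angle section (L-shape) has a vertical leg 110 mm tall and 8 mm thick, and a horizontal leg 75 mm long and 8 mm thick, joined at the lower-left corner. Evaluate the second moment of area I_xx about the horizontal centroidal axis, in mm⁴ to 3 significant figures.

I_xx ≈ 1.76 × 10⁶ mm⁴

Decompose the section into non-overlapping parts with the origin at the bottom-left of its bounding rectangle.
Vertical leg: 8 × 110, A = 880 mm², y = 55 mm, Ī = 887 333 mm⁴.
Horizontal leg (remainder): 67 × 8, A = 536 mm², y = 4 mm, Ī = 2858.7 mm⁴.
Centroid: ȳ = ΣA·y / ΣA = 35.695 mm.
Transfer each piece to the horizontal centroidal axis using Ī + A·d² with d = y − 35.695:
  vertical leg: d = 19.305 mm → contributes +1 215 297 mm⁴
  horizontal leg (remainder): d = -31.695 mm → contributes +541 307 mm⁴
Total I = 1 756 604 mm⁴.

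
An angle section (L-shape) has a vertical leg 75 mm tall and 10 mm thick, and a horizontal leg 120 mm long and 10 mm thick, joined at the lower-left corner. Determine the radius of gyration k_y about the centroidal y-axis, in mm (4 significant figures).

k_y ≈ 38.35 mm

Split into non-overlapping primitives; take the origin at the lower-left of the bounding box.
Vertical leg: 10 × 75, A = 750 mm², x = 5 mm, Ī = 6 250 mm⁴.
Horizontal leg (remainder): 110 × 10, A = 1 100 mm², x = 65 mm, Ī = 1 109 167 mm⁴.
Centroid: x̄ = ΣA·x / ΣA = 40.6757 mm.
Transfer each piece to the centroidal y-axis using Ī + A·d² with d = x − 40.6757:
  vertical leg: d = -35.6757 mm → contributes +960 815 mm⁴
  horizontal leg (remainder): d = 24.3243 mm → contributes +1 760 007 mm⁴
Total I = 2 720 822 mm⁴.
Radius of gyration: k = √(I/A) = √(2 720 822 / 1 850) = 38.3499 mm.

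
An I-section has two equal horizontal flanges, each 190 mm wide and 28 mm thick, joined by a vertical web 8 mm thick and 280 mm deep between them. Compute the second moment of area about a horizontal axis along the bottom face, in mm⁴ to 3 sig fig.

Break the section into simple shapes (no overlaps), measuring from the bottom-left corner of the bounding box.
Bottom flange: 190 × 28, A = 5 320 mm², y = 14 mm, Ī = 347 573 mm⁴.
Web: 8 × 280, A = 2 240 mm², y = 168 mm, Ī = 14 634 667 mm⁴.
Top flange: 190 × 28, A = 5 320 mm², y = 322 mm, Ī = 347 573 mm⁴.
Transfer each piece to the base of the section using Ī + A·d² with d = y − 0:
  bottom flange: d = 14 mm → contributes +1 390 293 mm⁴
  web: d = 168 mm → contributes +77 856 427 mm⁴
  top flange: d = 322 mm → contributes +551 946 453 mm⁴
Total I = 631 193 173 mm⁴.

I_base ≈ 6.31 × 10⁸ mm⁴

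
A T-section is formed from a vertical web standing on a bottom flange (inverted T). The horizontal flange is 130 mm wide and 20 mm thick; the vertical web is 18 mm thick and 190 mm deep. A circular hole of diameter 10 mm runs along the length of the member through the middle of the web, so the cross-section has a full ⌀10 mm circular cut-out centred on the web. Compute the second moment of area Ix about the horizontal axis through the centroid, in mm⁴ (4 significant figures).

Ix ≈ 2.650 × 10⁷ mm⁴

Break the section into simple shapes (no overlaps), measuring from the bottom-left corner of the bounding box.
Flange: 130 × 20, A = 2 600 mm², y = 10 mm, Ī = 86666.7 mm⁴.
Web: 18 × 190, A = 3 420 mm², y = 115 mm, Ī = 10 288 500 mm⁴.
Hole (subtracted): ⌀10, A = 78.5398 mm², y = 115 mm, Ī = 490.874 mm⁴.
Centroid: ȳ = ΣA·y / ΣA = 69.0517 mm.
Transfer each piece to the horizontal axis through the centroid using Ī + A·d² with d = y − 69.0517:
  flange: d = -59.0517 mm → contributes +9 153 135 mm⁴
  web: d = 45.9483 mm → contributes +17 508 963 mm⁴
  hole: d = 45.9483 mm → contributes −166 308 mm⁴
Total I = 26 495 790 mm⁴.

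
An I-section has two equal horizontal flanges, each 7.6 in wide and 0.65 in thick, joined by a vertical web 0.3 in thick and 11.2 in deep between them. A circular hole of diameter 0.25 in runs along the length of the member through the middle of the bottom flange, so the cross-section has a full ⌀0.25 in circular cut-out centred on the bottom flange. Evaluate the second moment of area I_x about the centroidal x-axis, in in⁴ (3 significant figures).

Break the section into simple shapes (no overlaps), measuring from the bottom-left corner of the bounding box.
Bottom flange: 7.6 × 0.65, A = 4.94 in², y = 0.325 in, Ī = 0.17393 in⁴.
Web: 0.3 × 11.2, A = 3.36 in², y = 6.25 in, Ī = 35.123 in⁴.
Top flange: 7.6 × 0.65, A = 4.94 in², y = 12.175 in, Ī = 0.17393 in⁴.
Hole (subtracted): ⌀0.25, A = 0.049087 in², y = 0.325 in, Ī = 0.00019175 in⁴.
Centroid: ȳ = ΣA·y / ΣA = 6.272 in.
Transfer each piece to the centroidal x-axis using Ī + A·d² with d = y − 6.272:
  bottom flange: d = -5.947 in → contributes +174.89 in⁴
  web: d = -0.022049 in → contributes +35.125 in⁴
  top flange: d = 5.903 in → contributes +172.31 in⁴
  hole: d = -5.947 in → contributes −1.7363 in⁴
Total I = 380.58 in⁴.

I_x ≈ 381 in⁴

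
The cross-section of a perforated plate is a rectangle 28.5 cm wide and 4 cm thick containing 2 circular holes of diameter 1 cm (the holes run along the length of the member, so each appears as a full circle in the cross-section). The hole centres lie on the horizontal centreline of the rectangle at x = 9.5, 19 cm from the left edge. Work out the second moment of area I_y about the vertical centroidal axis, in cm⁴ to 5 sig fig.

I_y ≈ 7680.8 cm⁴

Treat the section as a set of non-overlapping primitives; coordinates are from the bounding-box lower-left.
Plate: 28.5 × 4, A = 114 cm², x = 14.25 cm, Ī = 7716.375 cm⁴.
Hole 1 (subtracted): ⌀1, A = 0.7853982 cm², x = 9.5 cm, Ī = 0.04908739 cm⁴.
Hole 2 (subtracted): ⌀1, A = 0.7853982 cm², x = 19 cm, Ī = 0.04908739 cm⁴.
By symmetry the centroid is at mid-width, x̄ = 14.25 cm.
Transfer each piece to the vertical centroidal axis using Ī + A·d² with d = x − 14.25:
  plate: d = 0 cm → contributes +7716.375 cm⁴
  hole 1: d = -4.75 cm → contributes −17.76963 cm⁴
  hole 2: d = 4.75 cm → contributes −17.76963 cm⁴
Total I = 7680.836 cm⁴.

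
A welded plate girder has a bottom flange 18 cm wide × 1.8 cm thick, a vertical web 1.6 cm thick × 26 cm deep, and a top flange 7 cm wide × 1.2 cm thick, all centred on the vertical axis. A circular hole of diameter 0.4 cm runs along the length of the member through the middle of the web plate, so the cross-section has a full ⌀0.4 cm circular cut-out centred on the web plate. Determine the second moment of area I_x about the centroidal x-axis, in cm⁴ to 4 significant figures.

Decompose the section into non-overlapping parts with the origin at the bottom-left of its bounding rectangle.
Bottom plate: 18 × 1.8, A = 32.4 cm², y = 0.9 cm, Ī = 8.748 cm⁴.
Web plate: 1.6 × 26, A = 41.6 cm², y = 14.8 cm, Ī = 2343.47 cm⁴.
Top plate: 7 × 1.2, A = 8.4 cm², y = 28.4 cm, Ī = 1.008 cm⁴.
Hole (subtracted): ⌀0.4, A = 0.125664 cm², y = 14.8 cm, Ī = 0.00125664 cm⁴.
Centroid: ȳ = ΣA·y / ΣA = 10.7146 cm.
Transfer each piece to the centroidal x-axis using Ī + A·d² with d = y − 10.7146:
  bottom plate: d = -9.81464 cm → contributes +3129.75 cm⁴
  web plate: d = 4.08536 cm → contributes +3037.78 cm⁴
  top plate: d = 17.6854 cm → contributes +2628.29 cm⁴
  hole: d = 4.08536 cm → contributes −2.0986 cm⁴
Total I = 8793.72 cm⁴.

I_x ≈ 8794 cm⁴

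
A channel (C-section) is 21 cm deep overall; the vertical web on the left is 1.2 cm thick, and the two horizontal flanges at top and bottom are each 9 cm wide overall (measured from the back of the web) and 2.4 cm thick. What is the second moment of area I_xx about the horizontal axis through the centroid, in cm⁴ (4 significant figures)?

I_xx ≈ 4182 cm⁴

Treat the section as a set of non-overlapping primitives; coordinates are from the bounding-box lower-left.
Web: 1.2 × 21, A = 25.2 cm², y = 10.5 cm, Ī = 926.1 cm⁴.
Top flange (beyond web): 7.8 × 2.4, A = 18.72 cm², y = 19.8 cm, Ī = 8.9856 cm⁴.
Bottom flange (beyond web): 7.8 × 2.4, A = 18.72 cm², y = 1.2 cm, Ī = 8.9856 cm⁴.
By symmetry the centroid is at mid-height, ȳ = 10.5 cm.
Transfer each piece to the horizontal axis through the centroid using Ī + A·d² with d = y − 10.5:
  web: d = 0 cm → contributes +926.1 cm⁴
  top flange (beyond web): d = 9.3 cm → contributes +1628.08 cm⁴
  bottom flange (beyond web): d = -9.3 cm → contributes +1628.08 cm⁴
Total I = 4182.26 cm⁴.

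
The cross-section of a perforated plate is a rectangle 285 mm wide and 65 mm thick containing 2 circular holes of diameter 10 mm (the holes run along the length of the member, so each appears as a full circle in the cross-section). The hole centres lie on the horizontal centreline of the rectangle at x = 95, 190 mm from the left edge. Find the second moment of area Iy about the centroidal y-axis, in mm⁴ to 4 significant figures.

Iy ≈ 1.250 × 10⁸ mm⁴

Decompose the section into non-overlapping parts with the origin at the bottom-left of its bounding rectangle.
Plate: 285 × 65, A = 18 525 mm², x = 142.5 mm, Ī = 125 391 094 mm⁴.
Hole 1 (subtracted): ⌀10, A = 78.5398 mm², x = 95 mm, Ī = 490.874 mm⁴.
Hole 2 (subtracted): ⌀10, A = 78.5398 mm², x = 190 mm, Ī = 490.874 mm⁴.
By symmetry the centroid is at mid-width, x̄ = 142.5 mm.
Transfer each piece to the centroidal y-axis using Ī + A·d² with d = x − 142.5:
  plate: d = 0 mm → contributes +125 391 094 mm⁴
  hole 1: d = -47.5 mm → contributes −177 696 mm⁴
  hole 2: d = 47.5 mm → contributes −177 696 mm⁴
Total I = 125 035 701 mm⁴.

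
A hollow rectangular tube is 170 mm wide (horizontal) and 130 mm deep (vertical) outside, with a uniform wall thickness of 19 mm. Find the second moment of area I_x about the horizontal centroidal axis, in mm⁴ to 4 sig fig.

Treat the section as a set of non-overlapping primitives; coordinates are from the bounding-box lower-left.
Outer rectangle: 170 × 130, A = 22 100 mm², y = 65 mm, Ī = 31 124 167 mm⁴.
Inner void (subtracted): 132 × 92, A = 12 144 mm², y = 65 mm, Ī = 8 565 568 mm⁴.
By symmetry the centroid is at mid-height, ȳ = 65 mm.
All pieces are centred on the horizontal centroidal axis, so I = ΣĪ (holes subtracted) = 22 558 599 mm⁴.

I_x ≈ 2.256 × 10⁷ mm⁴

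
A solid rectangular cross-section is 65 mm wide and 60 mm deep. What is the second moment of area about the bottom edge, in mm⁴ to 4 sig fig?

The section: 65 × 60, A = 3 900 mm², y = 30 mm, Ī = 1 170 000 mm⁴.
Transfer it to the base of the section using Ī + A·d² with d = y − 0:
  the section: d = 30 mm → contributes +4 680 000 mm⁴
Total I = 4 680 000 mm⁴.

I_base ≈ 4.680 × 10⁶ mm⁴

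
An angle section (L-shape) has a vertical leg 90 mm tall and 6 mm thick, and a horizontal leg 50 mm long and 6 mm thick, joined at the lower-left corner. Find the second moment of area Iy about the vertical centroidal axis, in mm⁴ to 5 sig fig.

Iy ≈ 1.5503 × 10⁵ mm⁴

Split into non-overlapping primitives; take the origin at the lower-left of the bounding box.
Vertical leg: 6 × 90, A = 540 mm², x = 3 mm, Ī = 1 620 mm⁴.
Horizontal leg (remainder): 44 × 6, A = 264 mm², x = 28 mm, Ī = 42 592 mm⁴.
Centroid: x̄ = ΣA·x / ΣA = 11.20896 mm.
Transfer each piece to the vertical centroidal axis using Ī + A·d² with d = x − 11.20896:
  vertical leg: d = -8.208955 mm → contributes +38008.95 mm⁴
  horizontal leg (remainder): d = 16.79104 mm → contributes +117023.9 mm⁴
Total I = 155032.9 mm⁴.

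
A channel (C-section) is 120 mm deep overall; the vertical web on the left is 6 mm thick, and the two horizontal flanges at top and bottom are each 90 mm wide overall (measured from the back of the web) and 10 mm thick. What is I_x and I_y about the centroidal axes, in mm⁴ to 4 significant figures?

Decompose the section into non-overlapping parts with the origin at the bottom-left of its bounding rectangle.
Web: 6 × 120, A = 720 mm², y = 60 mm, Ī = 864 000 mm⁴.
Top flange (beyond web): 84 × 10, A = 840 mm², y = 115 mm, Ī = 7 000 mm⁴.
Bottom flange (beyond web): 84 × 10, A = 840 mm², y = 5 mm, Ī = 7 000 mm⁴.
By symmetry the centroid is at mid-height, ȳ = 60 mm.
Transfer each piece to the centroidal x-axis using Ī + A·d² with d = y − 60:
  web: d = 0 mm → contributes +864 000 mm⁴
  top flange (beyond web): d = 55 mm → contributes +2 548 000 mm⁴
  bottom flange (beyond web): d = -55 mm → contributes +2 548 000 mm⁴
Total I = 5 960 000 mm⁴.
For the y-axis: x̄ = 34.5 mm.
Repeating about the centroidal y-axis gives I_y = 2 010 600 mm⁴.

I_x ≈ 5.960 × 10⁶ mm⁴, I_y ≈ 2.011 × 10⁶ mm⁴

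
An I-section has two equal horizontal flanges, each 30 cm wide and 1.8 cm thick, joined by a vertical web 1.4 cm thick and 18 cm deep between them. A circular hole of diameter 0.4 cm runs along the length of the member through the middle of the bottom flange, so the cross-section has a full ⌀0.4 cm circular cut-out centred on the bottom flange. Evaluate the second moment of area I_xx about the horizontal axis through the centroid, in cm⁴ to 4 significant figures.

Break the section into simple shapes (no overlaps), measuring from the bottom-left corner of the bounding box.
Bottom flange: 30 × 1.8, A = 54 cm², y = 0.9 cm, Ī = 14.58 cm⁴.
Web: 1.4 × 18, A = 25.2 cm², y = 10.8 cm, Ī = 680.4 cm⁴.
Top flange: 30 × 1.8, A = 54 cm², y = 20.7 cm, Ī = 14.58 cm⁴.
Hole (subtracted): ⌀0.4, A = 0.125664 cm², y = 0.9 cm, Ī = 0.00125664 cm⁴.
Centroid: ȳ = ΣA·y / ΣA = 10.8093 cm.
Transfer each piece to the horizontal axis through the centroid using Ī + A·d² with d = y − 10.8093:
  bottom flange: d = -9.90935 cm → contributes +5317.12 cm⁴
  web: d = -0.00934869 cm → contributes +680.402 cm⁴
  top flange: d = 9.89065 cm → contributes +5297.13 cm⁴
  hole: d = -9.90935 cm → contributes −12.3408 cm⁴
Total I = 11282.3 cm⁴.

I_xx ≈ 1.128 × 10⁴ cm⁴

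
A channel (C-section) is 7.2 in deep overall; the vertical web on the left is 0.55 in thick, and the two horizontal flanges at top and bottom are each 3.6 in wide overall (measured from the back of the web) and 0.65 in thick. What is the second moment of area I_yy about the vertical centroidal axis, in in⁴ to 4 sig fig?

I_yy ≈ 9.593 in⁴

Treat the section as a set of non-overlapping primitives; coordinates are from the bounding-box lower-left.
Web: 0.55 × 7.2, A = 3.96 in², x = 0.275 in, Ī = 0.099825 in⁴.
Top flange (beyond web): 3.05 × 0.65, A = 1.9825 in², x = 2.075 in, Ī = 1.53685 in⁴.
Bottom flange (beyond web): 3.05 × 0.65, A = 1.9825 in², x = 2.075 in, Ī = 1.53685 in⁴.
Centroid: x̄ = ΣA·x / ΣA = 1.17557 in.
Transfer each piece to the vertical centroidal axis using Ī + A·d² with d = x − 1.17557:
  web: d = -0.900568 in → contributes +3.31147 in⁴
  top flange (beyond web): d = 0.899432 in → contributes +3.14065 in⁴
  bottom flange (beyond web): d = 0.899432 in → contributes +3.14065 in⁴
Total I = 9.59277 in⁴.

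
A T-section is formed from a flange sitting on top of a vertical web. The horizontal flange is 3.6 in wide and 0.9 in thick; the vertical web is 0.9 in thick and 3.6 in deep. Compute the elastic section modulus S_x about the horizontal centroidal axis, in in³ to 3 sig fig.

S_x ≈ 4.07 in³

Treat the section as a set of non-overlapping primitives; coordinates are from the bounding-box lower-left.
Flange: 3.6 × 0.9, A = 3.24 in², y = 4.05 in, Ī = 0.2187 in⁴.
Web: 0.9 × 3.6, A = 3.24 in², y = 1.8 in, Ī = 3.4992 in⁴.
Centroid: ȳ = ΣA·y / ΣA = 2.925 in.
Transfer each piece to the horizontal centroidal axis using Ī + A·d² with d = y − 2.925:
  flange: d = 1.125 in → contributes +4.3193 in⁴
  web: d = -1.125 in → contributes +7.5998 in⁴
Total I = 11.919 in⁴.
Extreme fibre distance c = 2.925 in; S = I/c = 4.0749 in³.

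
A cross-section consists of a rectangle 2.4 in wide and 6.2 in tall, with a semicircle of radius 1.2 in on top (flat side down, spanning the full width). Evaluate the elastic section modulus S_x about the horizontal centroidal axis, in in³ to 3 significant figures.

Break the section into simple shapes (no overlaps), measuring from the bottom-left corner of the bounding box.
Rectangular body: 2.4 × 6.2, A = 14.88 in², y = 3.1 in, Ī = 47.666 in⁴.
Semicircular cap: semicircle r = 1.2, A = 2.2619 in², y = 6.7093 in, Ī = 0.22759 in⁴.
Centroid: ȳ = ΣA·y / ΣA = 3.5763 in.
Transfer each piece to the horizontal centroidal axis using Ī + A·d² with d = y − 3.5763:
  rectangular body: d = -0.47626 in → contributes +51.041 in⁴
  semicircular cap: d = 3.133 in → contributes +22.431 in⁴
Total I = 73.471 in⁴.
Extreme fibre distance c = 3.8237 in; S = I/c = 19.215 in³.

S_x ≈ 19.2 in³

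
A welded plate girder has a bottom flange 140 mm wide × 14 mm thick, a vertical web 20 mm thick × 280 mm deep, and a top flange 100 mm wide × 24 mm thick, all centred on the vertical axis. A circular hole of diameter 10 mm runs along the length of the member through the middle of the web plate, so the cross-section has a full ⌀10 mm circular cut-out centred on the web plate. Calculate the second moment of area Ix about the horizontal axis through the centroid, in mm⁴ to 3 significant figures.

Ix ≈ 1.34 × 10⁸ mm⁴

Split into non-overlapping primitives; take the origin at the lower-left of the bounding box.
Bottom plate: 140 × 14, A = 1 960 mm², y = 7 mm, Ī = 32 013 mm⁴.
Web plate: 20 × 280, A = 5 600 mm², y = 154 mm, Ī = 36 586 667 mm⁴.
Top plate: 100 × 24, A = 2 400 mm², y = 306 mm, Ī = 115 200 mm⁴.
Hole (subtracted): ⌀10, A = 78.54 mm², y = 154 mm, Ī = 490.87 mm⁴.
Centroid: ȳ = ΣA·y / ΣA = 161.76 mm.
Transfer each piece to the horizontal axis through the centroid using Ī + A·d² with d = y − 161.76:
  bottom plate: d = -154.76 mm → contributes +46 975 294 mm⁴
  web plate: d = -7.76 mm → contributes +36 923 884 mm⁴
  top plate: d = 144.24 mm → contributes +50 047 635 mm⁴
  hole: d = -7.76 mm → contributes −5220.3 mm⁴
Total I = 133 941 593 mm⁴.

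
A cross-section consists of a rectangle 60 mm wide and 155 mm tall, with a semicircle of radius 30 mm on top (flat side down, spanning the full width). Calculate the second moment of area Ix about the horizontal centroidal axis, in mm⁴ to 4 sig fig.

Treat the section as a set of non-overlapping primitives; coordinates are from the bounding-box lower-left.
Rectangular body: 60 × 155, A = 9 300 mm², y = 77.5 mm, Ī = 18 619 375 mm⁴.
Semicircular cap: semicircle r = 30, A = 1413.72 mm², y = 167.732 mm, Ī = 88903.1 mm⁴.
Centroid: ȳ = ΣA·y / ΣA = 89.4065 mm.
Transfer each piece to the horizontal centroidal axis using Ī + A·d² with d = y − 89.4065:
  rectangular body: d = -11.9065 mm → contributes +19 937 791 mm⁴
  semicircular cap: d = 78.3259 mm → contributes +8 761 975 mm⁴
Total I = 28 699 766 mm⁴.

Ix ≈ 2.870 × 10⁷ mm⁴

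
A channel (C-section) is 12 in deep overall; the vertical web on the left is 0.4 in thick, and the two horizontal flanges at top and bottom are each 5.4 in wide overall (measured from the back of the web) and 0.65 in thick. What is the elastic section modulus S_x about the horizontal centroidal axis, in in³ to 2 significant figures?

S_x ≈ 45 in³

Split into non-overlapping primitives; take the origin at the lower-left of the bounding box.
Web: 0.4 × 12, A = 4.8 in², y = 6 in, Ī = 57.6 in⁴.
Top flange (beyond web): 5 × 0.65, A = 3.25 in², y = 11.68 in, Ī = 0.1144 in⁴.
Bottom flange (beyond web): 5 × 0.65, A = 3.25 in², y = 0.325 in, Ī = 0.1144 in⁴.
By symmetry the centroid is at mid-height, ȳ = 6 in.
Transfer each piece to the horizontal centroidal axis using Ī + A·d² with d = y − 6:
  web: d = 0 in → contributes +57.6 in⁴
  top flange (beyond web): d = 5.675 in → contributes +104.8 in⁴
  bottom flange (beyond web): d = -5.675 in → contributes +104.8 in⁴
Total I = 267.2 in⁴.
Extreme fibre distance c = 6 in; S = I/c = 44.53 in³.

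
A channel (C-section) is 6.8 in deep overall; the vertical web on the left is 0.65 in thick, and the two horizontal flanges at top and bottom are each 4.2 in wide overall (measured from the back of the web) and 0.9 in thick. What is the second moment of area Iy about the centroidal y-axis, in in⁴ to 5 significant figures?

Break the section into simple shapes (no overlaps), measuring from the bottom-left corner of the bounding box.
Web: 0.65 × 6.8, A = 4.42 in², x = 0.325 in, Ī = 0.1556208 in⁴.
Top flange (beyond web): 3.55 × 0.9, A = 3.195 in², x = 2.425 in, Ī = 3.355416 in⁴.
Bottom flange (beyond web): 3.55 × 0.9, A = 3.195 in², x = 2.425 in, Ī = 3.355416 in⁴.
Centroid: x̄ = ΣA·x / ΣA = 1.566351 in.
Transfer each piece to the centroidal y-axis using Ī + A·d² with d = x − 1.566351:
  web: d = -1.241351 in → contributes +6.966626 in⁴
  top flange (beyond web): d = 0.8586494 in → contributes +5.711021 in⁴
  bottom flange (beyond web): d = 0.8586494 in → contributes +5.711021 in⁴
Total I = 18.38867 in⁴.

Iy ≈ 18.389 in⁴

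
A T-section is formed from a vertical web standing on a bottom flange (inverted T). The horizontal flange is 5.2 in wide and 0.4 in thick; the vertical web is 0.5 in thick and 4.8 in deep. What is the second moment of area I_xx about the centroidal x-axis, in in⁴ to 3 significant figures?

I_xx ≈ 12.2 in⁴

Treat the section as a set of non-overlapping primitives; coordinates are from the bounding-box lower-left.
Flange: 5.2 × 0.4, A = 2.08 in², y = 0.2 in, Ī = 0.027733 in⁴.
Web: 0.5 × 4.8, A = 2.4 in², y = 2.8 in, Ī = 4.608 in⁴.
Centroid: ȳ = ΣA·y / ΣA = 1.5929 in.
Transfer each piece to the centroidal x-axis using Ī + A·d² with d = y − 1.5929:
  flange: d = -1.3929 in → contributes +4.063 in⁴
  web: d = 1.2071 in → contributes +8.1053 in⁴
Total I = 12.168 in⁴.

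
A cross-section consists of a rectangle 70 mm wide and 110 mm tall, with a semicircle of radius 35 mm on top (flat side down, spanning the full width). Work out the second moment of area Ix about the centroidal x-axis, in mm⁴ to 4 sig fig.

Ix ≈ 1.544 × 10⁷ mm⁴

Split into non-overlapping primitives; take the origin at the lower-left of the bounding box.
Rectangular body: 70 × 110, A = 7 700 mm², y = 55 mm, Ī = 7 764 167 mm⁴.
Semicircular cap: semicircle r = 35, A = 1924.23 mm², y = 124.854 mm, Ī = 164 704 mm⁴.
Centroid: ȳ = ΣA·y / ΣA = 68.9664 mm.
Transfer each piece to the centroidal x-axis using Ī + A·d² with d = y − 68.9664:
  rectangular body: d = -13.9664 mm → contributes +9 266 130 mm⁴
  semicircular cap: d = 55.8881 mm → contributes +6 174 976 mm⁴
Total I = 15 441 106 mm⁴.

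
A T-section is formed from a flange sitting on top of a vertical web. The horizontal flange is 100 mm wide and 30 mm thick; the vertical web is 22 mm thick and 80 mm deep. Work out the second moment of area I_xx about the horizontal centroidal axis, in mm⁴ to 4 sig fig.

I_xx ≈ 4.519 × 10⁶ mm⁴

Break the section into simple shapes (no overlaps), measuring from the bottom-left corner of the bounding box.
Flange: 100 × 30, A = 3 000 mm², y = 95 mm, Ī = 225 000 mm⁴.
Web: 22 × 80, A = 1 760 mm², y = 40 mm, Ī = 938 667 mm⁴.
Centroid: ȳ = ΣA·y / ΣA = 74.6639 mm.
Transfer each piece to the horizontal centroidal axis using Ī + A·d² with d = y − 74.6639:
  flange: d = 20.3361 mm → contributes +1 465 675 mm⁴
  web: d = -34.6639 mm → contributes +3 053 454 mm⁴
Total I = 4 519 129 mm⁴.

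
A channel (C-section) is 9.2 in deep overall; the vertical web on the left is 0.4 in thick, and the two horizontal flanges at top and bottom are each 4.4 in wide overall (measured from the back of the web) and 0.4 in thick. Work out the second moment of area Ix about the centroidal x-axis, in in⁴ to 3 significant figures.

Ix ≈ 88.0 in⁴

Break the section into simple shapes (no overlaps), measuring from the bottom-left corner of the bounding box.
Web: 0.4 × 9.2, A = 3.68 in², y = 4.6 in, Ī = 25.956 in⁴.
Top flange (beyond web): 4 × 0.4, A = 1.6 in², y = 9 in, Ī = 0.021333 in⁴.
Bottom flange (beyond web): 4 × 0.4, A = 1.6 in², y = 0.2 in, Ī = 0.021333 in⁴.
By symmetry the centroid is at mid-height, ȳ = 4.6 in.
Transfer each piece to the centroidal x-axis using Ī + A·d² with d = y − 4.6:
  web: d = 0 in → contributes +25.956 in⁴
  top flange (beyond web): d = 4.4 in → contributes +30.997 in⁴
  bottom flange (beyond web): d = -4.4 in → contributes +30.997 in⁴
Total I = 87.951 in⁴.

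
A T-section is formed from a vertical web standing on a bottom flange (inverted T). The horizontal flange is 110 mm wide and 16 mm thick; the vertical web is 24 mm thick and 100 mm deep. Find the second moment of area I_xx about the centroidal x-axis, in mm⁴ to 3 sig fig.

Treat the section as a set of non-overlapping primitives; coordinates are from the bounding-box lower-left.
Flange: 110 × 16, A = 1 760 mm², y = 8 mm, Ī = 37 547 mm⁴.
Web: 24 × 100, A = 2 400 mm², y = 66 mm, Ī = 2 000 000 mm⁴.
Centroid: ȳ = ΣA·y / ΣA = 41.462 mm.
Transfer each piece to the centroidal x-axis using Ī + A·d² with d = y − 41.462:
  flange: d = -33.462 mm → contributes +2 008 174 mm⁴
  web: d = 24.538 mm → contributes +3 445 127 mm⁴
Total I = 5 453 301 mm⁴.

I_xx ≈ 5.45 × 10⁶ mm⁴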